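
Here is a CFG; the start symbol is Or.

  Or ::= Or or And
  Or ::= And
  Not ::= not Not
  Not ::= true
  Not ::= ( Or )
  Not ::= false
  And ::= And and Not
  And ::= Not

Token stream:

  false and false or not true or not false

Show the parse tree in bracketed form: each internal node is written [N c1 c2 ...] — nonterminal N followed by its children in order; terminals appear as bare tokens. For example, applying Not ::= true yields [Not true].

[Or [Or [Or [And [And [Not false]] and [Not false]]] or [And [Not not [Not true]]]] or [And [Not not [Not false]]]]

Or
Or or And
Or or And or And
And or And or And
And and Not or And or And
Not and Not or And or And
false and Not or And or And
false and false or And or And
false and false or Not or And
false and false or not Not or And
false and false or not true or And
false and false or not true or Not
false and false or not true or not Not
false and false or not true or not false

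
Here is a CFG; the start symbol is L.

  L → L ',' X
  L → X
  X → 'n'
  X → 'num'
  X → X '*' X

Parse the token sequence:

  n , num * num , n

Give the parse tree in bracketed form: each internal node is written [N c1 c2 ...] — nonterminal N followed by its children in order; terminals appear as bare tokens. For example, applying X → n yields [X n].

L
L , X
L , X , X
X , X , X
n , X , X
n , X * X , X
n , num * X , X
n , num * num , X
n , num * num , n

[L [L [L [X n]] , [X [X num] * [X num]]] , [X n]]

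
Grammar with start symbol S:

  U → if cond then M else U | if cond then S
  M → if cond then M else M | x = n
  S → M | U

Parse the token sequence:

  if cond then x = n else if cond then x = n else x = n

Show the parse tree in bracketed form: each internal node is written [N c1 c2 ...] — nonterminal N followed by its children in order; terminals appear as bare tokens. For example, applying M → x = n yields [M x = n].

S
M
if cond then M else M
if cond then x = n else M
if cond then x = n else if cond then M else M
if cond then x = n else if cond then x = n else M
if cond then x = n else if cond then x = n else x = n

[S [M if cond then [M x = n] else [M if cond then [M x = n] else [M x = n]]]]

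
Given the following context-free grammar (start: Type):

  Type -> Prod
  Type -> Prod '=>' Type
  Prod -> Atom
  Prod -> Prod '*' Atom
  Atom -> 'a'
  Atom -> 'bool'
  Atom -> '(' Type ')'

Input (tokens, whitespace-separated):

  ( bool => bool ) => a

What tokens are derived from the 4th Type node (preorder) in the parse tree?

[Type [Prod [Atom ( [Type [Prod [Atom bool]] => [Type [Prod [Atom bool]]]] )]] => [Type [Prod [Atom a]]]]

a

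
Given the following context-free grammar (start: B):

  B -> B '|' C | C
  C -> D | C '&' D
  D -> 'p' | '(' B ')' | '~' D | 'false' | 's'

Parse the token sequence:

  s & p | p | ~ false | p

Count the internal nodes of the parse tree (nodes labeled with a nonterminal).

15

[B [B [B [B [C [C [D s]] & [D p]]] | [C [D p]]] | [C [D ~ [D false]]]] | [C [D p]]]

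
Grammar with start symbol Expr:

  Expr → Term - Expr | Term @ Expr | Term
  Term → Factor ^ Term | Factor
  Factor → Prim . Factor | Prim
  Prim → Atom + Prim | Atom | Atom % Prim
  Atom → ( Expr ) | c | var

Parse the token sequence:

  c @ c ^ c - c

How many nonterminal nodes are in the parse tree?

19

[Expr [Term [Factor [Prim [Atom c]]]] @ [Expr [Term [Factor [Prim [Atom c]]] ^ [Term [Factor [Prim [Atom c]]]]] - [Expr [Term [Factor [Prim [Atom c]]]]]]]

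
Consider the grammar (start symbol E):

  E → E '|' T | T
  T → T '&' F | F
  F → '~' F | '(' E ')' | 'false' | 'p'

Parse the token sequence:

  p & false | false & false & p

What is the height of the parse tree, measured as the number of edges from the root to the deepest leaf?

5

[E [E [T [T [F p]] & [F false]]] | [T [T [T [F false]] & [F false]] & [F p]]]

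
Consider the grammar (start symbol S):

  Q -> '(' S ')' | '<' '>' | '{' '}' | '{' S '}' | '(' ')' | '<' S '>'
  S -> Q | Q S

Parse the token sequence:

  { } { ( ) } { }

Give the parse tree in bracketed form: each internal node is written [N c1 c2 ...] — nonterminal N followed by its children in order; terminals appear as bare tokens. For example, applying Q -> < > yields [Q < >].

[S [Q { }] [S [Q { [S [Q ( )]] }] [S [Q { }]]]]

S
Q S
{ } S
{ } Q S
{ } { S } S
{ } { Q } S
{ } { ( ) } S
{ } { ( ) } Q
{ } { ( ) } { }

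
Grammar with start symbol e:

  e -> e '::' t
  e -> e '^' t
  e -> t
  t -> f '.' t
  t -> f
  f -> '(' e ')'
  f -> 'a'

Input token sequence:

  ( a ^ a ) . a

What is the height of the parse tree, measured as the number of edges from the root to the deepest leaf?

[e [t [f ( [e [e [t [f a]]] ^ [t [f a]]] )] . [t [f a]]]]

7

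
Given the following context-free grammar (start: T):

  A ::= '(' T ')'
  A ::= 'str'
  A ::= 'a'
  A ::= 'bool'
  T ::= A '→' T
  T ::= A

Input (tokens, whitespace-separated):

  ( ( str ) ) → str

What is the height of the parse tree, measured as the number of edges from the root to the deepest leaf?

6

[T [A ( [T [A ( [T [A str]] )]] )] → [T [A str]]]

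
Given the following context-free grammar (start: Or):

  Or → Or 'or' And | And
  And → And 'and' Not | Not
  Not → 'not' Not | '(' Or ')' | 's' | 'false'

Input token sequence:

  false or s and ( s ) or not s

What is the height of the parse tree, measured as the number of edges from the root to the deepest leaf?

[Or [Or [Or [And [Not false]]] or [And [And [Not s]] and [Not ( [Or [And [Not s]]] )]]] or [And [Not not [Not s]]]]

7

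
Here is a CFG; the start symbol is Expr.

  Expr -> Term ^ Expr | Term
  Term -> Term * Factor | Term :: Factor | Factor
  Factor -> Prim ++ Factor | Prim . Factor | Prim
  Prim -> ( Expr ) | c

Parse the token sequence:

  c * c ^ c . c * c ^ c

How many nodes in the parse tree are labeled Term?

5

[Expr [Term [Term [Factor [Prim c]]] * [Factor [Prim c]]] ^ [Expr [Term [Term [Factor [Prim c] . [Factor [Prim c]]]] * [Factor [Prim c]]] ^ [Expr [Term [Factor [Prim c]]]]]]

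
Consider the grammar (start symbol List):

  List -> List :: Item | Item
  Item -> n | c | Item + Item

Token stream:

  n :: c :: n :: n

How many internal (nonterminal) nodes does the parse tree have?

[List [List [List [List [Item n]] :: [Item c]] :: [Item n]] :: [Item n]]

8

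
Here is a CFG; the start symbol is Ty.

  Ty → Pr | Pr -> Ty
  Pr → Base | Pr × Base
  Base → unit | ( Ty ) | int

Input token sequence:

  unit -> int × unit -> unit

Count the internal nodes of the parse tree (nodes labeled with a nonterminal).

[Ty [Pr [Base unit]] -> [Ty [Pr [Pr [Base int]] × [Base unit]] -> [Ty [Pr [Base unit]]]]]

11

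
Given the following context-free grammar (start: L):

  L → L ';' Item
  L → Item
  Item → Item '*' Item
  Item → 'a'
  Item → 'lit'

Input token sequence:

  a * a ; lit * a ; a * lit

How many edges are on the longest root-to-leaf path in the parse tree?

[L [L [L [Item [Item a] * [Item a]]] ; [Item [Item lit] * [Item a]]] ; [Item [Item a] * [Item lit]]]

5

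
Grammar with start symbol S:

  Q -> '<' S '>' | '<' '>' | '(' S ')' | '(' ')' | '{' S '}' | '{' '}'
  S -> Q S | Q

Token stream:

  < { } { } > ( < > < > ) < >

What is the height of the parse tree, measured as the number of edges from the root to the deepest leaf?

[S [Q < [S [Q { }] [S [Q { }]]] >] [S [Q ( [S [Q < >] [S [Q < >]]] )] [S [Q < >]]]]

6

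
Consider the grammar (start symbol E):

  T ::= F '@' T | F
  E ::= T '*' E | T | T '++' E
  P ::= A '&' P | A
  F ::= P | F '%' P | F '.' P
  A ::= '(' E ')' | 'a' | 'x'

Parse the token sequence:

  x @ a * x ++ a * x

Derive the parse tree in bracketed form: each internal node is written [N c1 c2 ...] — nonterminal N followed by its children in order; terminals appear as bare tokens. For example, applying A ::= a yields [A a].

[E [T [F [P [A x]]] @ [T [F [P [A a]]]]] * [E [T [F [P [A x]]]] ++ [E [T [F [P [A a]]]] * [E [T [F [P [A x]]]]]]]]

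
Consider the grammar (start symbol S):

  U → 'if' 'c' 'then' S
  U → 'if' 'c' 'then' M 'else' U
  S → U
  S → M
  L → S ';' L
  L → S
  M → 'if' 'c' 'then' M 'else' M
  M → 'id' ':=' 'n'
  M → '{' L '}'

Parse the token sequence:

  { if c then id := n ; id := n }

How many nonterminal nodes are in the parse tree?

10

[S [M { [L [S [U if c then [S [M id := n]]]] ; [L [S [M id := n]]]] }]]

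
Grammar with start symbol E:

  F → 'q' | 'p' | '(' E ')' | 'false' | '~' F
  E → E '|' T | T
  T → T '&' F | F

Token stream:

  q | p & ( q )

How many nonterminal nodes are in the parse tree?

11

[E [E [T [F q]]] | [T [T [F p]] & [F ( [E [T [F q]]] )]]]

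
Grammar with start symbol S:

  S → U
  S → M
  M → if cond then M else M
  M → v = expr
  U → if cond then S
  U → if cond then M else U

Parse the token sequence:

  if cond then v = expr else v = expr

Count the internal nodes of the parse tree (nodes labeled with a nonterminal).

4

[S [M if cond then [M v = expr] else [M v = expr]]]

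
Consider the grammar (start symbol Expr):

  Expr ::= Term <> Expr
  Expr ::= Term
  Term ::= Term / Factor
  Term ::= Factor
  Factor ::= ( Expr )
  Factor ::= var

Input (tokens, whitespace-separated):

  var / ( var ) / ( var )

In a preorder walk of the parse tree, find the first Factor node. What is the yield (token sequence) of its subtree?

[Expr [Term [Term [Term [Factor var]] / [Factor ( [Expr [Term [Factor var]]] )]] / [Factor ( [Expr [Term [Factor var]]] )]]]

var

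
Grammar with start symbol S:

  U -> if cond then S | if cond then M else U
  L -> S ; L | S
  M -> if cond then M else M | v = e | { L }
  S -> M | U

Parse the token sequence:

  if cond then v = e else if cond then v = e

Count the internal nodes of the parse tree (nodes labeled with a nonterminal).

[S [U if cond then [M v = e] else [U if cond then [S [M v = e]]]]]

6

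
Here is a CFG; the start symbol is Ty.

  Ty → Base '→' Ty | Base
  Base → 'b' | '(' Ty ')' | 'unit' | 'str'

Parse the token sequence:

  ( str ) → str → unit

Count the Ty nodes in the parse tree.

[Ty [Base ( [Ty [Base str]] )] → [Ty [Base str] → [Ty [Base unit]]]]

4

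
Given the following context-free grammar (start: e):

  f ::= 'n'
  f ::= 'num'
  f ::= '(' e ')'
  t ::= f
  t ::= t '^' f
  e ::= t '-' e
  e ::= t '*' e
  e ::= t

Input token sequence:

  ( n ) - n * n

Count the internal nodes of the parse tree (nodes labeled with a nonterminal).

[e [t [f ( [e [t [f n]]] )]] - [e [t [f n]] * [e [t [f n]]]]]

12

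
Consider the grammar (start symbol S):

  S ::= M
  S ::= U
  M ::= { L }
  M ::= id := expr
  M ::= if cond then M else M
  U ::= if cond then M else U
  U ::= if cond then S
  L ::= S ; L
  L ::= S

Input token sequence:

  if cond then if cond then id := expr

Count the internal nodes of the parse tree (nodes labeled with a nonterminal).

6

[S [U if cond then [S [U if cond then [S [M id := expr]]]]]]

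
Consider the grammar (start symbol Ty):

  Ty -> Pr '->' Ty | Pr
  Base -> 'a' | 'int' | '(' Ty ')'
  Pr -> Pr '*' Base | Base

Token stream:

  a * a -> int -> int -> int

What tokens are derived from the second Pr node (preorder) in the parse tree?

a

[Ty [Pr [Pr [Base a]] * [Base a]] -> [Ty [Pr [Base int]] -> [Ty [Pr [Base int]] -> [Ty [Pr [Base int]]]]]]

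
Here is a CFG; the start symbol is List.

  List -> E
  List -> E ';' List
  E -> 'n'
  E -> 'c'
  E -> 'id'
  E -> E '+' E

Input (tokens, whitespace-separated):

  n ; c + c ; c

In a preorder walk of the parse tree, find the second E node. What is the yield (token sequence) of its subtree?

[List [E n] ; [List [E [E c] + [E c]] ; [List [E c]]]]

c + c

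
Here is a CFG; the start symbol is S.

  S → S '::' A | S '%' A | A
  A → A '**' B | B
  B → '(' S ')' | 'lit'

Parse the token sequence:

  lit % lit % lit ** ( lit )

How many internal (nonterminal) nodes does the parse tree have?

[S [S [S [A [B lit]]] % [A [B lit]]] % [A [A [B lit]] ** [B ( [S [A [B lit]]] )]]]

14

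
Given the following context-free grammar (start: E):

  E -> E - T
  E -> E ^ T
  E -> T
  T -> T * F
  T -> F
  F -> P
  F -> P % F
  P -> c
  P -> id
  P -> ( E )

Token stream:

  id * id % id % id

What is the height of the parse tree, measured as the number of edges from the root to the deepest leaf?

[E [T [T [F [P id]]] * [F [P id] % [F [P id] % [F [P id]]]]]]

6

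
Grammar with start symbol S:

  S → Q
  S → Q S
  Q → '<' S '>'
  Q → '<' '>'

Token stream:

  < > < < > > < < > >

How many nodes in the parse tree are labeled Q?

[S [Q < >] [S [Q < [S [Q < >]] >] [S [Q < [S [Q < >]] >]]]]

5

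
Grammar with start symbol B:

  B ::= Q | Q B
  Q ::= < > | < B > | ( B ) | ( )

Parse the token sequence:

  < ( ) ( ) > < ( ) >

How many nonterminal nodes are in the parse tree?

10

[B [Q < [B [Q ( )] [B [Q ( )]]] >] [B [Q < [B [Q ( )]] >]]]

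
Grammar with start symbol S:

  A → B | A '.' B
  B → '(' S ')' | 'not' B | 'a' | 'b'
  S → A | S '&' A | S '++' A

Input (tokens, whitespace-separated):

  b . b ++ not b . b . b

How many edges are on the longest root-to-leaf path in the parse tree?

[S [S [A [A [B b]] . [B b]]] ++ [A [A [A [B not [B b]]] . [B b]] . [B b]]]

6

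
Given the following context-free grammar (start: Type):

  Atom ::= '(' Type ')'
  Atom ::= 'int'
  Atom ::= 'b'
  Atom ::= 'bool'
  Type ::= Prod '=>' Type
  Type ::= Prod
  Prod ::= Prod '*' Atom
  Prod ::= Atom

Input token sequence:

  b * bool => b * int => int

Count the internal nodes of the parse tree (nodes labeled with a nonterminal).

[Type [Prod [Prod [Atom b]] * [Atom bool]] => [Type [Prod [Prod [Atom b]] * [Atom int]] => [Type [Prod [Atom int]]]]]

13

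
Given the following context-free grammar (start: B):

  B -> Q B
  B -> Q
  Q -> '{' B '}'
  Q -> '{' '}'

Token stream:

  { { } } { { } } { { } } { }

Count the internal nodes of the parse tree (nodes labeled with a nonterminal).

14

[B [Q { [B [Q { }]] }] [B [Q { [B [Q { }]] }] [B [Q { [B [Q { }]] }] [B [Q { }]]]]]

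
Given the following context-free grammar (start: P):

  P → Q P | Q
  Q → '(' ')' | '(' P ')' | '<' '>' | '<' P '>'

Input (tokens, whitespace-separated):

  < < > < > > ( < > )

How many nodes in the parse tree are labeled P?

[P [Q < [P [Q < >] [P [Q < >]]] >] [P [Q ( [P [Q < >]] )]]]

5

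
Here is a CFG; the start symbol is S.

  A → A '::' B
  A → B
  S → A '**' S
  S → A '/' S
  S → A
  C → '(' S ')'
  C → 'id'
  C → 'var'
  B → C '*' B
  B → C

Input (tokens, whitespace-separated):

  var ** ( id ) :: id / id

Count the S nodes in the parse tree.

[S [A [B [C var]]] ** [S [A [A [B [C ( [S [A [B [C id]]]] )]]] :: [B [C id]]] / [S [A [B [C id]]]]]]

4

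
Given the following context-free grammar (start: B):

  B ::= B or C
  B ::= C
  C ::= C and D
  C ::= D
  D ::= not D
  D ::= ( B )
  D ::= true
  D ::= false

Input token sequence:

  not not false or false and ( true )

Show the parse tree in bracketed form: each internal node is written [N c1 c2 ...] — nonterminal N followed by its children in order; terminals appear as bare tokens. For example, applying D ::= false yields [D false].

B
B or C
C or C
D or C
not D or C
not not D or C
not not false or C
not not false or C and D
not not false or D and D
not not false or false and D
not not false or false and ( B )
not not false or false and ( C )
not not false or false and ( D )
not not false or false and ( true )

[B [B [C [D not [D not [D false]]]]] or [C [C [D false]] and [D ( [B [C [D true]]] )]]]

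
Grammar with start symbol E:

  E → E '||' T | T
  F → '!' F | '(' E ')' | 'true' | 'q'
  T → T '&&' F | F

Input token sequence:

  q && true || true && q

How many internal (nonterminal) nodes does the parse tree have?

[E [E [T [T [F q]] && [F true]]] || [T [T [F true]] && [F q]]]

10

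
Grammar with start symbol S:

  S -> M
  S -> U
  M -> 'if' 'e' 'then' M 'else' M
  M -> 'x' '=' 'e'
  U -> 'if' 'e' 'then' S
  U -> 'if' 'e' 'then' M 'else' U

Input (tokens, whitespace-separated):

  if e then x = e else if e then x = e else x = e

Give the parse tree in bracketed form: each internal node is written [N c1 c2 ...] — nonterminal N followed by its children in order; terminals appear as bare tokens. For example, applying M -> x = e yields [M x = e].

S
M
if e then M else M
if e then x = e else M
if e then x = e else if e then M else M
if e then x = e else if e then x = e else M
if e then x = e else if e then x = e else x = e

[S [M if e then [M x = e] else [M if e then [M x = e] else [M x = e]]]]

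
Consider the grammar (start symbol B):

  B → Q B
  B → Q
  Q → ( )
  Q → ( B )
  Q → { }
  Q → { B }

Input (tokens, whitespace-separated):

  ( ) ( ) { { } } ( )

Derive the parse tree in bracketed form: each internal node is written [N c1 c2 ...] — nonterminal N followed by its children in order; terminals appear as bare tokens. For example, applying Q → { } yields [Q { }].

B
Q B
( ) B
( ) Q B
( ) ( ) B
( ) ( ) Q B
( ) ( ) { B } B
( ) ( ) { Q } B
( ) ( ) { { } } B
( ) ( ) { { } } Q
( ) ( ) { { } } ( )

[B [Q ( )] [B [Q ( )] [B [Q { [B [Q { }]] }] [B [Q ( )]]]]]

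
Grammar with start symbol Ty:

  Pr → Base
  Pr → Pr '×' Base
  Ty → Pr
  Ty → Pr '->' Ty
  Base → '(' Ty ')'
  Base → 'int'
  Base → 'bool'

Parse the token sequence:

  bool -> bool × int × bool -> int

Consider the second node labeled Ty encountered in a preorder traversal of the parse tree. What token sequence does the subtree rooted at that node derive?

[Ty [Pr [Base bool]] -> [Ty [Pr [Pr [Pr [Base bool]] × [Base int]] × [Base bool]] -> [Ty [Pr [Base int]]]]]

bool × int × bool -> int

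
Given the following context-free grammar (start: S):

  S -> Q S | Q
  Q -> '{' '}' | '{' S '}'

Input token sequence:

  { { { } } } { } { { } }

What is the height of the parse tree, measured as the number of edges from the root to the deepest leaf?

6

[S [Q { [S [Q { [S [Q { }]] }]] }] [S [Q { }] [S [Q { [S [Q { }]] }]]]]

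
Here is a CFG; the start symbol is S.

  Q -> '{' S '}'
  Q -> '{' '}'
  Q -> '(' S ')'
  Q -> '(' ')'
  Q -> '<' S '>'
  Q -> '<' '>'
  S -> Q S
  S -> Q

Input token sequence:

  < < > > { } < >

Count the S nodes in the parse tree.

4

[S [Q < [S [Q < >]] >] [S [Q { }] [S [Q < >]]]]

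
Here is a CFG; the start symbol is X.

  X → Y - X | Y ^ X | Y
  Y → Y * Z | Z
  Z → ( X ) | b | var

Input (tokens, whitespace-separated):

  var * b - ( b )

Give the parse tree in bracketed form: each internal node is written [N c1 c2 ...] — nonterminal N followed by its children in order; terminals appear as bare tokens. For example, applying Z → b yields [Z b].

X
Y - X
Y * Z - X
Z * Z - X
var * Z - X
var * b - X
var * b - Y
var * b - Z
var * b - ( X )
var * b - ( Y )
var * b - ( Z )
var * b - ( b )

[X [Y [Y [Z var]] * [Z b]] - [X [Y [Z ( [X [Y [Z b]]] )]]]]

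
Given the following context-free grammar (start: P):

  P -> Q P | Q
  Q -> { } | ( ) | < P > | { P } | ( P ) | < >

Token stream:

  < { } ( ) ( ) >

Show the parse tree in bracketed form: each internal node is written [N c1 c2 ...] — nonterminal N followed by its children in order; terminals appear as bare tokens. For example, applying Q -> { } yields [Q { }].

P
Q
< P >
< Q P >
< { } P >
< { } Q P >
< { } ( ) P >
< { } ( ) Q >
< { } ( ) ( ) >

[P [Q < [P [Q { }] [P [Q ( )] [P [Q ( )]]]] >]]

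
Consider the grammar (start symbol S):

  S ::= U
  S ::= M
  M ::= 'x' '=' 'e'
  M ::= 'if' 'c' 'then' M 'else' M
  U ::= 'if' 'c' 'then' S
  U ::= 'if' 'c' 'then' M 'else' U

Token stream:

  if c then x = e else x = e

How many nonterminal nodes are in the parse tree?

[S [M if c then [M x = e] else [M x = e]]]

4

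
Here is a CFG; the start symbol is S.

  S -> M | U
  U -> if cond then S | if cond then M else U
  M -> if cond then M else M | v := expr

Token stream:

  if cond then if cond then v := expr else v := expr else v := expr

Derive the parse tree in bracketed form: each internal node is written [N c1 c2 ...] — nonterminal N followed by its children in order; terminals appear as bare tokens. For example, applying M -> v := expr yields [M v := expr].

S
M
if cond then M else M
if cond then if cond then M else M else M
if cond then if cond then v := expr else M else M
if cond then if cond then v := expr else v := expr else M
if cond then if cond then v := expr else v := expr else v := expr

[S [M if cond then [M if cond then [M v := expr] else [M v := expr]] else [M v := expr]]]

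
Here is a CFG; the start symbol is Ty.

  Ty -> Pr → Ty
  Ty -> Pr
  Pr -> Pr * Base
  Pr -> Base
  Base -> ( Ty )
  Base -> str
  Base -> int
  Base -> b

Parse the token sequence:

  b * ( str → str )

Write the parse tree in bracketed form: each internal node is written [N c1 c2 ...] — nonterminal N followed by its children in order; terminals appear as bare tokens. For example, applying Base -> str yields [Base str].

[Ty [Pr [Pr [Base b]] * [Base ( [Ty [Pr [Base str]] → [Ty [Pr [Base str]]]] )]]]

Ty
Pr
Pr * Base
Base * Base
b * Base
b * ( Ty )
b * ( Pr → Ty )
b * ( Base → Ty )
b * ( str → Ty )
b * ( str → Pr )
b * ( str → Base )
b * ( str → str )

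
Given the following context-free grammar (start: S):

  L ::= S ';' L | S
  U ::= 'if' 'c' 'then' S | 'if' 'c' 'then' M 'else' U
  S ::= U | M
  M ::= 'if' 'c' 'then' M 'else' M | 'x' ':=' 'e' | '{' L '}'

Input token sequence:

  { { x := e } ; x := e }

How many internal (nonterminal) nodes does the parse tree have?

11

[S [M { [L [S [M { [L [S [M x := e]]] }]] ; [L [S [M x := e]]]] }]]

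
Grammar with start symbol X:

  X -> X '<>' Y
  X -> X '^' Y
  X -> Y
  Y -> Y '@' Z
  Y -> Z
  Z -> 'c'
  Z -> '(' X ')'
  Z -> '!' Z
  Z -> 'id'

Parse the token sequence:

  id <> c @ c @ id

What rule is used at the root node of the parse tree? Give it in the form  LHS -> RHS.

[X [X [Y [Z id]]] <> [Y [Y [Y [Z c]] @ [Z c]] @ [Z id]]]

X -> X '<>' Y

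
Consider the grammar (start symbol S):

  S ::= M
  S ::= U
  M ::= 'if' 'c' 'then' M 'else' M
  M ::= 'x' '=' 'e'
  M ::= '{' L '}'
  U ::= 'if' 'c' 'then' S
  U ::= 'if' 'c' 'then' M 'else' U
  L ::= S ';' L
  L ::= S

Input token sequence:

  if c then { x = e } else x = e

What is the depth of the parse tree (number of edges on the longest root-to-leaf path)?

[S [M if c then [M { [L [S [M x = e]]] }] else [M x = e]]]

6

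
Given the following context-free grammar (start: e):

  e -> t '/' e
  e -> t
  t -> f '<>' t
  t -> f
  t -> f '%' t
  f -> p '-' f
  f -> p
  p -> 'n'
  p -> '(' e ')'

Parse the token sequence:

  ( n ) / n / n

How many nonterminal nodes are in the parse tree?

16

[e [t [f [p ( [e [t [f [p n]]]] )]]] / [e [t [f [p n]]] / [e [t [f [p n]]]]]]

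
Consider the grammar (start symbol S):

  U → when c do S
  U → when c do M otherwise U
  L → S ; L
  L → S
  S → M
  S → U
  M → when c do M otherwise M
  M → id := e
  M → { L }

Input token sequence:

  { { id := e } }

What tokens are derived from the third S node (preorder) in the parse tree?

[S [M { [L [S [M { [L [S [M id := e]]] }]]] }]]

id := e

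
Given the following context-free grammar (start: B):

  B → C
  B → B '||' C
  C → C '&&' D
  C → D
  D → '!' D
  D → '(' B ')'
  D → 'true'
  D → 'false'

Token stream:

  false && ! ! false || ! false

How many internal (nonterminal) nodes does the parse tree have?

11

[B [B [C [C [D false]] && [D ! [D ! [D false]]]]] || [C [D ! [D false]]]]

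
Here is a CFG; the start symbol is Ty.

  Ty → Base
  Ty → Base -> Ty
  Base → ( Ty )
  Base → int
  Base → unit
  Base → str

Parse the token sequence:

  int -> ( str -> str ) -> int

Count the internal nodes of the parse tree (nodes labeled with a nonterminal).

10

[Ty [Base int] -> [Ty [Base ( [Ty [Base str] -> [Ty [Base str]]] )] -> [Ty [Base int]]]]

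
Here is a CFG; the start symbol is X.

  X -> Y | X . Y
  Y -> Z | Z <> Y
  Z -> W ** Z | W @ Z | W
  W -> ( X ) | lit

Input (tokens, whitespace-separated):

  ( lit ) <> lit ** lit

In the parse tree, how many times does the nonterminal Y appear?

3

[X [Y [Z [W ( [X [Y [Z [W lit]]]] )]] <> [Y [Z [W lit] ** [Z [W lit]]]]]]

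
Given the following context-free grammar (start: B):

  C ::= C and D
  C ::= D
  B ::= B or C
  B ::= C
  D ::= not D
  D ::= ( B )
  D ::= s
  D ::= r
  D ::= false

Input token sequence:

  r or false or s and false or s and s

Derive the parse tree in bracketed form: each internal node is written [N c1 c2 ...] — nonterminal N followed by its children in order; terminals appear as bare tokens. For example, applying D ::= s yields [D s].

B
B or C
B or C or C
B or C or C or C
C or C or C or C
D or C or C or C
r or C or C or C
r or D or C or C
r or false or C or C
r or false or C and D or C
r or false or D and D or C
r or false or s and D or C
r or false or s and false or C
r or false or s and false or C and D
r or false or s and false or D and D
r or false or s and false or s and D
r or false or s and false or s and s

[B [B [B [B [C [D r]]] or [C [D false]]] or [C [C [D s]] and [D false]]] or [C [C [D s]] and [D s]]]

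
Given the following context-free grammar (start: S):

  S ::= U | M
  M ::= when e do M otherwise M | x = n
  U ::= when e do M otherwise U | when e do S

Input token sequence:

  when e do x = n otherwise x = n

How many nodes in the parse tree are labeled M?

[S [M when e do [M x = n] otherwise [M x = n]]]

3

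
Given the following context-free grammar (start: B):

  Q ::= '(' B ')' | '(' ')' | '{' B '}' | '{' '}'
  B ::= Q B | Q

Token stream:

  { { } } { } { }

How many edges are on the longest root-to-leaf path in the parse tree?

[B [Q { [B [Q { }]] }] [B [Q { }] [B [Q { }]]]]

4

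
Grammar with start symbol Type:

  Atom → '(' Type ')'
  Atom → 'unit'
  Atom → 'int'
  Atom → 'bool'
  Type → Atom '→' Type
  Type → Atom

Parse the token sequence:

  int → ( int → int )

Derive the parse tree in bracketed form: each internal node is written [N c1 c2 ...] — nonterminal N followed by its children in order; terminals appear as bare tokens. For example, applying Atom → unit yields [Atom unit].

[Type [Atom int] → [Type [Atom ( [Type [Atom int] → [Type [Atom int]]] )]]]

Type
Atom → Type
int → Type
int → Atom
int → ( Type )
int → ( Atom → Type )
int → ( int → Type )
int → ( int → Atom )
int → ( int → int )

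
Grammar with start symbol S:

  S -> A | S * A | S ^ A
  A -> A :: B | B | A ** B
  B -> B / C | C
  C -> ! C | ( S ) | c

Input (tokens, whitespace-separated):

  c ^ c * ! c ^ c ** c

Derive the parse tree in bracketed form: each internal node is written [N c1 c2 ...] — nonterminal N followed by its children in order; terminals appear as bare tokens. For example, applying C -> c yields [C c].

[S [S [S [S [A [B [C c]]]] ^ [A [B [C c]]]] * [A [B [C ! [C c]]]]] ^ [A [A [B [C c]]] ** [B [C c]]]]

S
S ^ A
S * A ^ A
S ^ A * A ^ A
A ^ A * A ^ A
B ^ A * A ^ A
C ^ A * A ^ A
c ^ A * A ^ A
c ^ B * A ^ A
c ^ C * A ^ A
c ^ c * A ^ A
c ^ c * B ^ A
c ^ c * C ^ A
c ^ c * ! C ^ A
c ^ c * ! c ^ A
c ^ c * ! c ^ A ** B
c ^ c * ! c ^ B ** B
c ^ c * ! c ^ C ** B
c ^ c * ! c ^ c ** B
c ^ c * ! c ^ c ** C
c ^ c * ! c ^ c ** c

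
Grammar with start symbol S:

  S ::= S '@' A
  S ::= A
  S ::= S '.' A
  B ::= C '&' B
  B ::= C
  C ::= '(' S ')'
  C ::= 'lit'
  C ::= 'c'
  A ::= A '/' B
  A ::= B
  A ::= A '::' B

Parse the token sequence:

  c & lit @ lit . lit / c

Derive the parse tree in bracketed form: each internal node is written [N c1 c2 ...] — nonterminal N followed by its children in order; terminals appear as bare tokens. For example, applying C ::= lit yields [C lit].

S
S . A
S @ A . A
A @ A . A
B @ A . A
C & B @ A . A
c & B @ A . A
c & C @ A . A
c & lit @ A . A
c & lit @ B . A
c & lit @ C . A
c & lit @ lit . A
c & lit @ lit . A / B
c & lit @ lit . B / B
c & lit @ lit . C / B
c & lit @ lit . lit / B
c & lit @ lit . lit / C
c & lit @ lit . lit / c

[S [S [S [A [B [C c] & [B [C lit]]]]] @ [A [B [C lit]]]] . [A [A [B [C lit]]] / [B [C c]]]]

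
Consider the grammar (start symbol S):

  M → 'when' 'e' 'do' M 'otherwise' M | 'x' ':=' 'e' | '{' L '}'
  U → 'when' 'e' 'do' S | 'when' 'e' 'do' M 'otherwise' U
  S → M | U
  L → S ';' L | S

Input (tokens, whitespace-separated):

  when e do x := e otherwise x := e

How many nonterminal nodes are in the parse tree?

[S [M when e do [M x := e] otherwise [M x := e]]]

4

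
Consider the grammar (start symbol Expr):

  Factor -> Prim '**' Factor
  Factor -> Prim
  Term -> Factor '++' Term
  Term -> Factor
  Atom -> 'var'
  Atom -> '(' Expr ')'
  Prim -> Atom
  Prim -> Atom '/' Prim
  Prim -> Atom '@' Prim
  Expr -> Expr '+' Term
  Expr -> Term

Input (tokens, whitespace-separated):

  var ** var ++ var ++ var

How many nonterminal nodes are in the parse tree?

[Expr [Term [Factor [Prim [Atom var]] ** [Factor [Prim [Atom var]]]] ++ [Term [Factor [Prim [Atom var]]] ++ [Term [Factor [Prim [Atom var]]]]]]]

16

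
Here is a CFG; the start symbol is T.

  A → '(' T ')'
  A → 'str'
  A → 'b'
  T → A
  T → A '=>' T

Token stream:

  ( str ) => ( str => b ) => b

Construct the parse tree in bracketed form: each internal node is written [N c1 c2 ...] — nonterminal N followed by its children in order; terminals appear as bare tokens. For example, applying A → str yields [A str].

[T [A ( [T [A str]] )] => [T [A ( [T [A str] => [T [A b]]] )] => [T [A b]]]]

T
A => T
( T ) => T
( A ) => T
( str ) => T
( str ) => A => T
( str ) => ( T ) => T
( str ) => ( A => T ) => T
( str ) => ( str => T ) => T
( str ) => ( str => A ) => T
( str ) => ( str => b ) => T
( str ) => ( str => b ) => A
( str ) => ( str => b ) => b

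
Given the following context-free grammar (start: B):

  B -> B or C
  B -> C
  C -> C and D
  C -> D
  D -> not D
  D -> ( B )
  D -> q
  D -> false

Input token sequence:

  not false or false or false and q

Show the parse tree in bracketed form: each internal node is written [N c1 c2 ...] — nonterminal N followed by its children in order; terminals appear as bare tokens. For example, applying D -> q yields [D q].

[B [B [B [C [D not [D false]]]] or [C [D false]]] or [C [C [D false]] and [D q]]]

B
B or C
B or C or C
C or C or C
D or C or C
not D or C or C
not false or C or C
not false or D or C
not false or false or C
not false or false or C and D
not false or false or D and D
not false or false or false and D
not false or false or false and q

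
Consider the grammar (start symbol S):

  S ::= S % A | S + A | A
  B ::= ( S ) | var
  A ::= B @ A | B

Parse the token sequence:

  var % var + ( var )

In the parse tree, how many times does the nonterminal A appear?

4

[S [S [S [A [B var]]] % [A [B var]]] + [A [B ( [S [A [B var]]] )]]]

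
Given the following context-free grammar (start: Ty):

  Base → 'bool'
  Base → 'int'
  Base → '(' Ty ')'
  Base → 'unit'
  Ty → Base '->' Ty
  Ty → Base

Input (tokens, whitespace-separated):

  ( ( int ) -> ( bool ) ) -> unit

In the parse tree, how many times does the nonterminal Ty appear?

[Ty [Base ( [Ty [Base ( [Ty [Base int]] )] -> [Ty [Base ( [Ty [Base bool]] )]]] )] -> [Ty [Base unit]]]

6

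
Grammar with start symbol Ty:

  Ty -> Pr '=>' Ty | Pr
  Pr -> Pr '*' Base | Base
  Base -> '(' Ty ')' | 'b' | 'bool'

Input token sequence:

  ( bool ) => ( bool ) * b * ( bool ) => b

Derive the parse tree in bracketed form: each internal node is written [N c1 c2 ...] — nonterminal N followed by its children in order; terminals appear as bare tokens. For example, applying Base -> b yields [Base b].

Ty
Pr => Ty
Base => Ty
( Ty ) => Ty
( Pr ) => Ty
( Base ) => Ty
( bool ) => Ty
( bool ) => Pr => Ty
( bool ) => Pr * Base => Ty
( bool ) => Pr * Base * Base => Ty
( bool ) => Base * Base * Base => Ty
( bool ) => ( Ty ) * Base * Base => Ty
( bool ) => ( Pr ) * Base * Base => Ty
( bool ) => ( Base ) * Base * Base => Ty
( bool ) => ( bool ) * Base * Base => Ty
( bool ) => ( bool ) * b * Base => Ty
( bool ) => ( bool ) * b * ( Ty ) => Ty
( bool ) => ( bool ) * b * ( Pr ) => Ty
( bool ) => ( bool ) * b * ( Base ) => Ty
( bool ) => ( bool ) * b * ( bool ) => Ty
( bool ) => ( bool ) * b * ( bool ) => Pr
( bool ) => ( bool ) * b * ( bool ) => Base
( bool ) => ( bool ) * b * ( bool ) => b

[Ty [Pr [Base ( [Ty [Pr [Base bool]]] )]] => [Ty [Pr [Pr [Pr [Base ( [Ty [Pr [Base bool]]] )]] * [Base b]] * [Base ( [Ty [Pr [Base bool]]] )]] => [Ty [Pr [Base b]]]]]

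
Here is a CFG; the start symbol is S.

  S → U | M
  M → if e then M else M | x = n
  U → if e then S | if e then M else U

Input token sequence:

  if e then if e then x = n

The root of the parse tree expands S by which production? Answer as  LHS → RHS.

[S [U if e then [S [U if e then [S [M x = n]]]]]]

S → U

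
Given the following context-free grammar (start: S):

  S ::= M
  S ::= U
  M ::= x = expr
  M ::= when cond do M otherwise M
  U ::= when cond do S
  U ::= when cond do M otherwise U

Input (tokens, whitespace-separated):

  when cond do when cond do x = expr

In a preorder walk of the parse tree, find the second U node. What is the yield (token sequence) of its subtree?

when cond do x = expr

[S [U when cond do [S [U when cond do [S [M x = expr]]]]]]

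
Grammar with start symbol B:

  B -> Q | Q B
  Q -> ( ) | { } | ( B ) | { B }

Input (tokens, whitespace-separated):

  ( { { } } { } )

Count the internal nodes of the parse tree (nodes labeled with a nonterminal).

8

[B [Q ( [B [Q { [B [Q { }]] }] [B [Q { }]]] )]]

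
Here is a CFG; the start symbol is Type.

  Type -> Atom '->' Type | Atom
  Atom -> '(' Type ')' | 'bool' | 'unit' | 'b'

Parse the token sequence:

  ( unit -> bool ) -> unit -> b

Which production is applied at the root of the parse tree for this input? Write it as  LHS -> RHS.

[Type [Atom ( [Type [Atom unit] -> [Type [Atom bool]]] )] -> [Type [Atom unit] -> [Type [Atom b]]]]

Type -> Atom '->' Type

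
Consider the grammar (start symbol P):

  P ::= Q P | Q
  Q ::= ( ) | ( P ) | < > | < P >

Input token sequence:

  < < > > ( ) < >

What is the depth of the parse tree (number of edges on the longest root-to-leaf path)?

4

[P [Q < [P [Q < >]] >] [P [Q ( )] [P [Q < >]]]]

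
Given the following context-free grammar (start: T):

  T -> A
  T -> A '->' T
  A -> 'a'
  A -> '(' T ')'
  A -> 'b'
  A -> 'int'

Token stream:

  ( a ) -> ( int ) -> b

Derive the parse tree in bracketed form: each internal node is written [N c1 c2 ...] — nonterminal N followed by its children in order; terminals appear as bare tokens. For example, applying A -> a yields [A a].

T
A -> T
( T ) -> T
( A ) -> T
( a ) -> T
( a ) -> A -> T
( a ) -> ( T ) -> T
( a ) -> ( A ) -> T
( a ) -> ( int ) -> T
( a ) -> ( int ) -> A
( a ) -> ( int ) -> b

[T [A ( [T [A a]] )] -> [T [A ( [T [A int]] )] -> [T [A b]]]]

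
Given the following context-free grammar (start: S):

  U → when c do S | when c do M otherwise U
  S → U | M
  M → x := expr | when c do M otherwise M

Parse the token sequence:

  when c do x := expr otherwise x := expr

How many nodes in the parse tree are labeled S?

1

[S [M when c do [M x := expr] otherwise [M x := expr]]]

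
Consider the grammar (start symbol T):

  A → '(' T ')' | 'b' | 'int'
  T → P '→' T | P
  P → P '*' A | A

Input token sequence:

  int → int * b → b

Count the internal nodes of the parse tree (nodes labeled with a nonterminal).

11

[T [P [A int]] → [T [P [P [A int]] * [A b]] → [T [P [A b]]]]]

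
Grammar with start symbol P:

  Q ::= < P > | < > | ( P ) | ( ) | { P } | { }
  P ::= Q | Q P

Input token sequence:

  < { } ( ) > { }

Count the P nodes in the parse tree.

4

[P [Q < [P [Q { }] [P [Q ( )]]] >] [P [Q { }]]]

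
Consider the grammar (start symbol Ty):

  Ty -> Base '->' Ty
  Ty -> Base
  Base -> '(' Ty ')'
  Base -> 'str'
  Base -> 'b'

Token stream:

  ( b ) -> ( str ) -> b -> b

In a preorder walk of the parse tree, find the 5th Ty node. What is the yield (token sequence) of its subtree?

[Ty [Base ( [Ty [Base b]] )] -> [Ty [Base ( [Ty [Base str]] )] -> [Ty [Base b] -> [Ty [Base b]]]]]

b -> b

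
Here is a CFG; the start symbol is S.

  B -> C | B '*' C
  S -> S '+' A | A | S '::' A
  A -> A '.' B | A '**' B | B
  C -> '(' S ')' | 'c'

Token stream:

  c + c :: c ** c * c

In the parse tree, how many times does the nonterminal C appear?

5

[S [S [S [A [B [C c]]]] + [A [B [C c]]]] :: [A [A [B [C c]]] ** [B [B [C c]] * [C c]]]]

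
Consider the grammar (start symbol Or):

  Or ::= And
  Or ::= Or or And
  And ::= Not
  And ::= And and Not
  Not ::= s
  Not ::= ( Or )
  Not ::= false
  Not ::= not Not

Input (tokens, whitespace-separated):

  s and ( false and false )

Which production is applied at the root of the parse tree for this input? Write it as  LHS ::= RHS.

Or ::= And

[Or [And [And [Not s]] and [Not ( [Or [And [And [Not false]] and [Not false]]] )]]]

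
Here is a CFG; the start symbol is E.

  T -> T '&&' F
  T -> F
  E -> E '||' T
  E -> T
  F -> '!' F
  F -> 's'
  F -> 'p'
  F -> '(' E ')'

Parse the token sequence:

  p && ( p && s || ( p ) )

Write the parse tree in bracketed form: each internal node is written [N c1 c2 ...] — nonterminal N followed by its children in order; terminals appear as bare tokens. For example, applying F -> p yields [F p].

[E [T [T [F p]] && [F ( [E [E [T [T [F p]] && [F s]]] || [T [F ( [E [T [F p]]] )]]] )]]]

E
T
T && F
F && F
p && F
p && ( E )
p && ( E || T )
p && ( T || T )
p && ( T && F || T )
p && ( F && F || T )
p && ( p && F || T )
p && ( p && s || T )
p && ( p && s || F )
p && ( p && s || ( E ) )
p && ( p && s || ( T ) )
p && ( p && s || ( F ) )
p && ( p && s || ( p ) )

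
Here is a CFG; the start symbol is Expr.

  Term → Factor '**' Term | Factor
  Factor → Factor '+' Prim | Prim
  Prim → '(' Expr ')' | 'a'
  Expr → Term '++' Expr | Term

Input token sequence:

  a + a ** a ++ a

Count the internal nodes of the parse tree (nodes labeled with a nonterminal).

13

[Expr [Term [Factor [Factor [Prim a]] + [Prim a]] ** [Term [Factor [Prim a]]]] ++ [Expr [Term [Factor [Prim a]]]]]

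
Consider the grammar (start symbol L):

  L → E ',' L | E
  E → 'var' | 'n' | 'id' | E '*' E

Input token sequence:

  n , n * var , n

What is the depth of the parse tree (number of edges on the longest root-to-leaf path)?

[L [E n] , [L [E [E n] * [E var]] , [L [E n]]]]

4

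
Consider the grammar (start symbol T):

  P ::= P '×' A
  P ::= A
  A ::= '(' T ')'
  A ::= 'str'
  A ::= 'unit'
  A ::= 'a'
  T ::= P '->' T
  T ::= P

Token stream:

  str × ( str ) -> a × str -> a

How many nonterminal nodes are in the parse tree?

[T [P [P [A str]] × [A ( [T [P [A str]]] )]] -> [T [P [P [A a]] × [A str]] -> [T [P [A a]]]]]

16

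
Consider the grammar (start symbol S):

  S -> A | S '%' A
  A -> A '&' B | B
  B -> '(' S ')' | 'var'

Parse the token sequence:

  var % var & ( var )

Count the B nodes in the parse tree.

4

[S [S [A [B var]]] % [A [A [B var]] & [B ( [S [A [B var]]] )]]]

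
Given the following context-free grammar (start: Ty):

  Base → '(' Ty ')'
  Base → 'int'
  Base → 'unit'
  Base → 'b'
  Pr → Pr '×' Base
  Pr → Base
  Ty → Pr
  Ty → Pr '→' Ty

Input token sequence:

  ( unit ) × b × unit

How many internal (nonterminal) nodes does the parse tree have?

10

[Ty [Pr [Pr [Pr [Base ( [Ty [Pr [Base unit]]] )]] × [Base b]] × [Base unit]]]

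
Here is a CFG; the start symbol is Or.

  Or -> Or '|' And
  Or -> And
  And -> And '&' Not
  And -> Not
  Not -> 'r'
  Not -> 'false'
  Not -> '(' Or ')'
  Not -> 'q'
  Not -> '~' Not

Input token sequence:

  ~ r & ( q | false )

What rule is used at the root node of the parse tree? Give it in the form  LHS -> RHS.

Or -> And

[Or [And [And [Not ~ [Not r]]] & [Not ( [Or [Or [And [Not q]]] | [And [Not false]]] )]]]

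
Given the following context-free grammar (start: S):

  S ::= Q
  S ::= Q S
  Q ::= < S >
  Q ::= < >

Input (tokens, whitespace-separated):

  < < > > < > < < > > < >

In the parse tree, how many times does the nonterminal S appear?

6

[S [Q < [S [Q < >]] >] [S [Q < >] [S [Q < [S [Q < >]] >] [S [Q < >]]]]]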